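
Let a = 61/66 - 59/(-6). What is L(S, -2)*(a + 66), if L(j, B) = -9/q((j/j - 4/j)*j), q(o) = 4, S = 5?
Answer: -7599/44 ≈ -172.70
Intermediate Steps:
a = 355/33 (a = 61*(1/66) - 59*(-1/6) = 61/66 + 59/6 = 355/33 ≈ 10.758)
L(j, B) = -9/4
L(S, -2)*(a + 66) = -9*(355/33 + 66)/4 = -9/4*2533/33 = -7599/44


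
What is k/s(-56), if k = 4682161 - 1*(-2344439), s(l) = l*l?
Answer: 17925/8 ≈ 2240.6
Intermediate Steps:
s(l) = l²
k = 7026600 (k = 4682161 + 2344439 = 7026600)
k/s(-56) = 7026600/((-56)²) = 7026600/3136 = 7026600*(1/3136) = 17925/8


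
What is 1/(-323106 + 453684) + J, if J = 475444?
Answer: 62082526633/130578 ≈ 4.7544e+5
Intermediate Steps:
1/(-323106 + 453684) + J = 1/(-323106 + 453684) + 475444 = 1/130578 + 475444 = 62082526633/130578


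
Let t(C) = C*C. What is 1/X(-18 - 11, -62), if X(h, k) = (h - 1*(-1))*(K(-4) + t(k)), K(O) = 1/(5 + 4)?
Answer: -9/968716 ≈ -9.2906e-6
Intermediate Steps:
K(O) = 1/9
t(C) = C**2
X(h, k) = (1 + h)*(1/9 + k**2) (X(h, k) = (h - 1*(-1))*(1/9 + k**2) = (h + 1)*(1/9 + k**2) = (1 + h)*(1/9 + k**2))
1/X(-18 - 11, -62) = 1/(1/9 + (-62)**2 + (-18 - 11)/9 + (-18 - 11)*(-62)**2) = 1/(1/9 + 3844 + (1/9)*(-29) - 29*3844) = 1/(1/9 + 3844 - 29/9 - 111476) = 1/(-968716/9) = -9/968716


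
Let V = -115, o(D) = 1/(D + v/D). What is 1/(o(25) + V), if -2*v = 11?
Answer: -1239/142435 ≈ -0.0086987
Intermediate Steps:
v = -11/2 (v = -½*11 = -11/2 ≈ -5.5000)
o(D) = 1/(D - 11/(2*D))
1/(o(25) + V) = 1/(2*25/(-11 + 2*25²) - 115) = 1/(2*25/(-11 + 2*625) - 115) = 1/(2*25/(-11 + 1250) - 115) = 1/(2*25/1239 - 115) = 1/(2*25*(1/1239) - 115) = 1/(50/1239 - 115) = 1/(-142435/1239) = -1239/142435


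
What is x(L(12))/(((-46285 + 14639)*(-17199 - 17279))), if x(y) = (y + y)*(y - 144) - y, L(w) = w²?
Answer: -36/272772697 ≈ -1.3198e-7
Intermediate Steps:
x(y) = -y + 2*y*(-144 + y) (x(y) = (2*y)*(-144 + y) - y = 2*y*(-144 + y) - y = -y + 2*y*(-144 + y))
x(L(12))/(((-46285 + 14639)*(-17199 - 17279))) = (12²*(-289 + 2*12²))/(((-46285 + 14639)*(-17199 - 17279))) = (144*(-289 + 2*144))/((-31646*(-34478))) = (144*(-289 + 288))/1091090788 = (144*(-1))*(1/1091090788) = -144*1/1091090788 = -36/272772697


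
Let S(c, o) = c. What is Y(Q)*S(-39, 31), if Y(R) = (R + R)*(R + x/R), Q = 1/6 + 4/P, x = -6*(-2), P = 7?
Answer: -287677/294 ≈ -978.49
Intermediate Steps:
x = 12
Q = 31/42 (Q = 1/6 + 4/7 = 1*(⅙) + 4*(⅐) = ⅙ + 4/7 = 31/42 ≈ 0.73810)
Y(R) = 2*R*(R + 12/R) (Y(R) = (R + R)*(R + 12/R) = (2*R)*(R + 12/R) = 2*R*(R + 12/R))
Y(Q)*S(-39, 31) = (24 + 2*(31/42)²)*(-39) = (24 + 2*(961/1764))*(-39) = (24 + 961/882)*(-39) = (22129/882)*(-39) = -287677/294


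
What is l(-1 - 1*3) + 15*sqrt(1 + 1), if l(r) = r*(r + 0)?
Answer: 16 + 15*sqrt(2) ≈ 37.213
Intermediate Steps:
l(r) = r**2 (l(r) = r*r = r**2)
l(-1 - 1*3) + 15*sqrt(1 + 1) = (-1 - 1*3)**2 + 15*sqrt(1 + 1) = (-1 - 3)**2 + 15*sqrt(2) = (-4)**2 + 15*sqrt(2) = 16 + 15*sqrt(2)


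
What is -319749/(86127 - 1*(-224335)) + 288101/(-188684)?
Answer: -74887966489/29289606004 ≈ -2.5568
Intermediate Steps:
-319749/(86127 - 1*(-224335)) + 288101/(-188684) = -319749/(86127 + 224335) + 288101*(-1/188684) = -319749/310462 - 288101/188684 = -74887966489/29289606004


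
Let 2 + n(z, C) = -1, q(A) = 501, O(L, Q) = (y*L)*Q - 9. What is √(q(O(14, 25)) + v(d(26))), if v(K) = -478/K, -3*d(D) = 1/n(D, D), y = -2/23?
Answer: I*√3801 ≈ 61.652*I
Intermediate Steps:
y = -2/23 (y = -2*1/23 = -2/23 ≈ -0.086957)
O(L, Q) = -9 - 2*L*Q/23 (O(L, Q) = (-2*L/23)*Q - 9 = -2*L*Q/23 - 9 = -9 - 2*L*Q/23)
n(z, C) = -3 (n(z, C) = -2 - 1 = -3)
d(D) = ⅑ (d(D) = -⅓/(-3) = -⅓*(-⅓) = ⅑)
√(q(O(14, 25)) + v(d(26))) = √(501 - 478/⅑) = √(501 - 478*9) = √(501 - 4302) = √(-3801) = I*√3801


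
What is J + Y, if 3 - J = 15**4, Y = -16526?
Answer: -67148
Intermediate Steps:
J = -50622 (J = 3 - 1*15**4 = 3 - 1*50625 = 3 - 50625 = -50622)
J + Y = -50622 - 16526 = -67148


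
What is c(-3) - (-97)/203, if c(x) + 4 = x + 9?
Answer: 503/203 ≈ 2.4778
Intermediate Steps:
c(x) = 5 + x (c(x) = -4 + (x + 9) = -4 + (9 + x) = 5 + x)
c(-3) - (-97)/203 = (5 - 3) - (-97)/203 = 2 - (-97)/203 = 2 - 1*(-97/203) = 2 + 97/203 = 503/203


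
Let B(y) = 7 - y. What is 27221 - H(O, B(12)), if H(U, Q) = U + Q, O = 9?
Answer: 27217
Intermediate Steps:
H(U, Q) = Q + U
27221 - H(O, B(12)) = 27221 - ((7 - 1*12) + 9) = 27221 - ((7 - 12) + 9) = 27221 - (-5 + 9) = 27221 - 1*4 = 27221 - 4 = 27217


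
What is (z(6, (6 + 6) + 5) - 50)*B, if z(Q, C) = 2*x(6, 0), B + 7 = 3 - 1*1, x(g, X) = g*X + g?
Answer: 190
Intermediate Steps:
x(g, X) = g + X*g (x(g, X) = X*g + g = g + X*g)
B = -5 (B = -7 + (3 - 1*1) = -7 + (3 - 1) = -7 + 2 = -5)
z(Q, C) = 12 (z(Q, C) = 2*(6*(1 + 0)) = 2*(6*1) = 2*6 = 12)
(z(6, (6 + 6) + 5) - 50)*B = (12 - 50)*(-5) = -38*(-5) = 190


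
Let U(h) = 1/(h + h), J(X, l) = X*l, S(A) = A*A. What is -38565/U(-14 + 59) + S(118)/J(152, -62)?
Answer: -8177326081/2356 ≈ -3.4709e+6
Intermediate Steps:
S(A) = A**2
U(h) = 1/(2*h)
-38565/U(-14 + 59) + S(118)/J(152, -62) = -38565/(1/(2*(-14 + 59))) + 118**2/((152*(-62))) = -38565/((1/2)/45) + 13924/(-9424) = -38565/((1/2)*(1/45)) + 13924*(-1/9424) = -38565/1/90 - 3481/2356 = -38565*90 - 3481/2356 = -3470850 - 3481/2356 = -8177326081/2356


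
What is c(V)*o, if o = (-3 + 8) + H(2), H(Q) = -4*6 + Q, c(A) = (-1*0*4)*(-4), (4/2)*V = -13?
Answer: 0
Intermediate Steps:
V = -13/2 (V = (½)*(-13) = -13/2 ≈ -6.5000)
c(A) = 0 (c(A) = (0*4)*(-4) = 0*(-4) = 0)
H(Q) = -24 + Q
o = -17 (o = (-3 + 8) + (-24 + 2) = 5 - 22 = -17)
c(V)*o = 0*(-17) = 0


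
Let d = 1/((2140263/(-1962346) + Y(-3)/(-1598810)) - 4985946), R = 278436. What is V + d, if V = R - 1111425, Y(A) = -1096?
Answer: -6515224372589723945991373/7821501091356734887 ≈ -8.3299e+5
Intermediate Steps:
d = -1568709204130/7821501091356734887 (d = 1/((2140263/(-1962346) - 1096/(-1598810)) - 4985946) = 1/((2140263*(-1/1962346) - 1096*(-1/1598810)) - 4985946) = 1/((-2140263/1962346 + 548/799405) - 4985946) = 1/(-1709861577907/1568709204130 - 4985946) = 1/(-7821501091356734887/1568709204130) = -1568709204130/7821501091356734887 ≈ -2.0056e-7)
V = -832989 (V = 278436 - 1111425 = -832989)
V + d = -832989 - 1568709204130/7821501091356734887 = -6515224372589723945991373/7821501091356734887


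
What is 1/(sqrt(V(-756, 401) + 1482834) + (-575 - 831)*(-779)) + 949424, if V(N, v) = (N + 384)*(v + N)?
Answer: 569475680513185221/599811760091 - sqrt(1614894)/1199623520182 ≈ 9.4942e+5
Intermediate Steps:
V(N, v) = (384 + N)*(N + v)
1/(sqrt(V(-756, 401) + 1482834) + (-575 - 831)*(-779)) + 949424 = 1/(sqrt(((-756)**2 + 384*(-756) + 384*401 - 756*401) + 1482834) + (-575 - 831)*(-779)) + 949424 = 1/(sqrt((571536 - 290304 + 153984 - 303156) + 1482834) - 1406*(-779)) + 949424 = 1/(sqrt(132060 + 1482834) + 1095274) + 949424 = 1/(sqrt(1614894) + 1095274) + 949424 = 1/(1095274 + sqrt(1614894)) + 949424 = 949424 + 1/(1095274 + sqrt(1614894))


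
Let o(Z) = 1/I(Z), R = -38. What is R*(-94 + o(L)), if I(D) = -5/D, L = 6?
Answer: 18088/5 ≈ 3617.6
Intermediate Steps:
o(Z) = -Z/5 (o(Z) = 1/(-5/Z) = -Z/5)
R*(-94 + o(L)) = -38*(-94 - ⅕*6) = -38*(-94 - 6/5) = -38*(-476/5) = 18088/5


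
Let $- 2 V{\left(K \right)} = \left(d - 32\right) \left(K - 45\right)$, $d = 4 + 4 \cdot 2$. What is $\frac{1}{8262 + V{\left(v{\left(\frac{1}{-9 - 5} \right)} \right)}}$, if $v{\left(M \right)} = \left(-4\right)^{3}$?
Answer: $\frac{1}{7172} \approx 0.00013943$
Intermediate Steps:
$d = 12$ ($d = 4 + 8 = 12$)
$v{\left(M \right)} = -64$
$V{\left(K \right)} = -450 + 10 K$ ($V{\left(K \right)} = - \frac{\left(12 - 32\right) \left(K - 45\right)}{2} = - \frac{\left(-20\right) \left(-45 + K\right)}{2} = - \frac{900 - 20 K}{2} = -450 + 10 K$)
$\frac{1}{8262 + V{\left(v{\left(\frac{1}{-9 - 5} \right)} \right)}} = \frac{1}{8262 + \left(-450 + 10 \left(-64\right)\right)} = \frac{1}{8262 - 1090} = \frac{1}{7172}$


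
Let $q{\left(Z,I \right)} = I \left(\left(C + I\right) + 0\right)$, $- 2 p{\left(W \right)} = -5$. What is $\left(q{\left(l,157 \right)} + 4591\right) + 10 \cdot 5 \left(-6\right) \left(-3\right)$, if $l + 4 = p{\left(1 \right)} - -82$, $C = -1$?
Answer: $29983$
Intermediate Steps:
$p{\left(W \right)} = \frac{5}{2}$ ($p{\left(W \right)} = \left(- \frac{1}{2}\right) \left(-5\right) = \frac{5}{2}$)
$l = \frac{161}{2}$ ($l = -4 + \left(\frac{5}{2} - -82\right) = -4 + \left(\frac{5}{2} + 82\right) = -4 + \frac{169}{2} = \frac{161}{2} \approx 80.5$)
$q{\left(Z,I \right)} = I \left(-1 + I\right)$ ($q{\left(Z,I \right)} = I \left(\left(-1 + I\right) + 0\right) = I \left(-1 + I\right)$)
$\left(q{\left(l,157 \right)} + 4591\right) + 10 \cdot 5 \left(-6\right) \left(-3\right) = \left(157 \left(-1 + 157\right) + 4591\right) + 10 \cdot 5 \left(-6\right) \left(-3\right) = \left(157 \cdot 156 + 4591\right) + 50 \left(-6\right) \left(-3\right) = \left(24492 + 4591\right) - -900 = 29083 + 900 = 29983$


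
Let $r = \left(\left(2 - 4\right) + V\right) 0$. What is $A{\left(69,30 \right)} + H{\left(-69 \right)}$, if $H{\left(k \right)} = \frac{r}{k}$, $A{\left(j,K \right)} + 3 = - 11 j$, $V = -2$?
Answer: $-762$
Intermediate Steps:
$A{\left(j,K \right)} = -3 - 11 j$
$r = 0$ ($r = \left(\left(2 - 4\right) - 2\right) 0 = \left(-2 - 2\right) 0 = \left(-4\right) 0 = 0$)
$H{\left(k \right)} = 0$ ($H{\left(k \right)} = \frac{0}{k} = 0$)
$A{\left(69,30 \right)} + H{\left(-69 \right)} = \left(-3 - 759\right) + 0 = -762 + 0 = -762$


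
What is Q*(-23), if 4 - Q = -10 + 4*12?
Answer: 782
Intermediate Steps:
Q = -34 (Q = 4 - (-10 + 4*12) = 4 - (-10 + 48) = 4 - 1*38 = 4 - 38 = -34)
Q*(-23) = -34*(-23) = 782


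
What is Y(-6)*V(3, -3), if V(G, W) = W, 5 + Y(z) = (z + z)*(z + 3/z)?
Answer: -219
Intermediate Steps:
Y(z) = -5 + 2*z*(z + 3/z) (Y(z) = -5 + (z + z)*(z + 3/z) = -5 + (2*z)*(z + 3/z) = -5 + 2*z*(z + 3/z))
Y(-6)*V(3, -3) = (1 + 2*(-6)²)*(-3) = (1 + 2*36)*(-3) = (1 + 72)*(-3) = 73*(-3) = -219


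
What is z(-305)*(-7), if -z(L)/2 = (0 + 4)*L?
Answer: -17080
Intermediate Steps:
z(L) = -8*L (z(L) = -2*(0 + 4)*L = -8*L)
z(-305)*(-7) = -8*(-305)*(-7) = 2440*(-7) = -17080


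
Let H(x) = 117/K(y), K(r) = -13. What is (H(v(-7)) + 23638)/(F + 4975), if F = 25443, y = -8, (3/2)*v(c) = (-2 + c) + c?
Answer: 23629/30418 ≈ 0.77681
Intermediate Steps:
v(c) = -4/3 + 4*c/3 (v(c) = 2*((-2 + c) + c)/3 = 2*(-2 + 2*c)/3 = -4/3 + 4*c/3)
H(x) = -9 (H(x) = 117/(-13) = 117*(-1/13) = -9)
(H(v(-7)) + 23638)/(F + 4975) = (-9 + 23638)/(25443 + 4975) = 23629/30418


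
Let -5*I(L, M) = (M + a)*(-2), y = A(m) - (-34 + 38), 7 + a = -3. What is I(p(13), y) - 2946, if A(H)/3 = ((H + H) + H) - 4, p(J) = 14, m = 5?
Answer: -14692/5 ≈ -2938.4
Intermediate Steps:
A(H) = -12 + 9*H (A(H) = 3*(((H + H) + H) - 4) = 3*((2*H + H) - 4) = 3*(3*H - 4) = 3*(-4 + 3*H) = -12 + 9*H)
a = -10 (a = -7 - 3 = -10)
y = 29 (y = (-12 + 9*5) - (-34 + 38) = (-12 + 45) - 1*4 = 33 - 4 = 29)
I(L, M) = -4 + 2*M/5 (I(L, M) = -(M - 10)*(-2)/5 = -(-10 + M)*(-2)/5 = -(20 - 2*M)/5 = -4 + 2*M/5)
I(p(13), y) - 2946 = (-4 + (⅖)*29) - 2946 = (-4 + 58/5) - 2946 = 38/5 - 2946 = -14692/5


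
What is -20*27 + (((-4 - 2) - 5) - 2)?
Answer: -553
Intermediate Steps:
-20*27 + (((-4 - 2) - 5) - 2) = -540 + ((-6 - 5) - 2) = -540 + (-11 - 2) = -540 - 13 = -553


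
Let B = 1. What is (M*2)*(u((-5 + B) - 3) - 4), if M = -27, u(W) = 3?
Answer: 54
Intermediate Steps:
(M*2)*(u((-5 + B) - 3) - 4) = (-27*2)*(3 - 4) = -54*(-1) = 54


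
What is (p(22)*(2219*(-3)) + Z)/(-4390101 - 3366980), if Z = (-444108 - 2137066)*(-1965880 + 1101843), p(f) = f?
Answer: -2230229692984/7757081 ≈ -2.8751e+5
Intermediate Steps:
Z = 2230229839438 (Z = -2581174*(-864037) = 2230229839438)
(p(22)*(2219*(-3)) + Z)/(-4390101 - 3366980) = (22*(2219*(-3)) + 2230229839438)/(-4390101 - 3366980) = (22*(-6657) + 2230229839438)/(-7757081) = (-146454 + 2230229839438)*(-1/7757081) = 2230229692984*(-1/7757081) = -2230229692984/7757081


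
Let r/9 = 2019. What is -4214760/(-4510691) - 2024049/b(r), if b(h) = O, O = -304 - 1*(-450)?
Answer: -9129244252899/658560886 ≈ -13862.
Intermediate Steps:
r = 18171 (r = 9*2019 = 18171)
O = 146 (O = -304 + 450 = 146)
b(h) = 146
-4214760/(-4510691) - 2024049/b(r) = -4214760/(-4510691) - 2024049/146 = -4214760*(-1/4510691) - 2024049*1/146 = 4214760/4510691 - 2024049/146 = -9129244252899/658560886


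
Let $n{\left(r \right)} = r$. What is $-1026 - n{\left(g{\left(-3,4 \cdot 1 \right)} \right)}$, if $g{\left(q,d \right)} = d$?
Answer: $-1030$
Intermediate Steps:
$-1026 - n{\left(g{\left(-3,4 \cdot 1 \right)} \right)} = -1026 - 4 \cdot 1 = -1026 - 4 = -1030$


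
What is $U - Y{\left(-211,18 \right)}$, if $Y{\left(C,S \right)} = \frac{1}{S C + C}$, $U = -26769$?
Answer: $- \frac{107316920}{4009} \approx -26769.0$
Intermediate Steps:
$Y{\left(C,S \right)} = \frac{1}{C + C S}$ ($Y{\left(C,S \right)} = \frac{1}{C S + C} = \frac{1}{C + C S}$)
$U - Y{\left(-211,18 \right)} = -26769 - \frac{1}{\left(-211\right) \left(1 + 18\right)} = -26769 - - \frac{1}{211 \cdot 19} = -26769 - \left(- \frac{1}{211}\right) \frac{1}{19} = -26769 - - \frac{1}{4009} = -26769 + \frac{1}{4009} = - \frac{107316920}{4009}$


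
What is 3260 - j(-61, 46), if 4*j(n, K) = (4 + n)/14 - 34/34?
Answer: 182631/56 ≈ 3261.3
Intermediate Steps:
j(n, K) = -5/28 + n/56 (j(n, K) = ((4 + n)/14 - 34/34)/4 = ((4 + n)*(1/14) - 34*1/34)/4 = ((2/7 + n/14) - 1)/4 = (-5/7 + n/14)/4 = -5/28 + n/56)
3260 - j(-61, 46) = 3260 - (-5/28 + (1/56)*(-61)) = 3260 - (-5/28 - 61/56) = 3260 - 1*(-71/56) = 3260 + 71/56 = 182631/56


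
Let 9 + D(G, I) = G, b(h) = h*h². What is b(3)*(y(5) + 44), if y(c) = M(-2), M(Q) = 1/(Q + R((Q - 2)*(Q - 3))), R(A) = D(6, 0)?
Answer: 5913/5 ≈ 1182.6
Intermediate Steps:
b(h) = h³
D(G, I) = -9 + G
R(A) = -3 (R(A) = -9 + 6 = -3)
M(Q) = 1/(-3 + Q) (M(Q) = 1/(Q - 3) = 1/(-3 + Q))
y(c) = -⅕ (y(c) = 1/(-3 - 2) = 1/(-5) = -⅕)
b(3)*(y(5) + 44) = 3³*(-⅕ + 44) = 27*(219/5) = 5913/5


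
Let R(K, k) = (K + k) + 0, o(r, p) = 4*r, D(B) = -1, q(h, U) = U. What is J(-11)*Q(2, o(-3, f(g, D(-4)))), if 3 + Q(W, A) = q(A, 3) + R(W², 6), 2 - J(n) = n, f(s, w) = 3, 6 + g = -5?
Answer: 130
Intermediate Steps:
g = -11 (g = -6 - 5 = -11)
J(n) = 2 - n
R(K, k) = K + k
Q(W, A) = 6 + W² (Q(W, A) = -3 + (3 + (W² + 6)) = -3 + (3 + (6 + W²)) = -3 + (9 + W²) = 6 + W²)
J(-11)*Q(2, o(-3, f(g, D(-4)))) = (2 - 1*(-11))*(6 + 2²) = (2 + 11)*(6 + 4) = 13*10 = 130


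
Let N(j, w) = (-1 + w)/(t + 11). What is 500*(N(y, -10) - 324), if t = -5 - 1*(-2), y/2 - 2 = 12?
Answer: -325375/2 ≈ -1.6269e+5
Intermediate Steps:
y = 28 (y = 4 + 2*12 = 4 + 24 = 28)
t = -3 (t = -5 + 2 = -3)
N(j, w) = -1/8 + w/8 (N(j, w) = (-1 + w)/(-3 + 11) = (-1 + w)/8 = (-1 + w)*(1/8) = -1/8 + w/8)
500*(N(y, -10) - 324) = 500*((-1/8 + (1/8)*(-10)) - 324) = 500*((-1/8 - 5/4) - 324) = 500*(-11/8 - 324) = 500*(-2603/8) = -325375/2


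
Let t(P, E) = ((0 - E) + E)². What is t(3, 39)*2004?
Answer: 0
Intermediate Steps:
t(P, E) = 0 (t(P, E) = (-E + E)² = 0² = 0)
t(3, 39)*2004 = 0*2004 = 0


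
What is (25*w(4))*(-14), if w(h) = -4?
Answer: 1400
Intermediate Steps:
(25*w(4))*(-14) = (25*(-4))*(-14) = -100*(-14) = 1400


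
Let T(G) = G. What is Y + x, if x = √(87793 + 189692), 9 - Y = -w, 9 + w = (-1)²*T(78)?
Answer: 78 + √277485 ≈ 604.77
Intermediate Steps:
w = 69 (w = -9 + (-1)²*78 = -9 + 1*78 = -9 + 78 = 69)
Y = 78 (Y = 9 - (-1)*69 = 9 - 1*(-69) = 9 + 69 = 78)
x = √277485 ≈ 526.77
Y + x = 78 + √277485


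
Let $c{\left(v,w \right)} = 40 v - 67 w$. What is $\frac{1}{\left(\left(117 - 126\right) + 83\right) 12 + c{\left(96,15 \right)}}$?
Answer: $\frac{1}{3723} \approx 0.0002686$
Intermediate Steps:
$c{\left(v,w \right)} = - 67 w + 40 v$
$\frac{1}{\left(\left(117 - 126\right) + 83\right) 12 + c{\left(96,15 \right)}} = \frac{1}{\left(\left(117 - 126\right) + 83\right) 12 + \left(\left(-67\right) 15 + 40 \cdot 96\right)} = \frac{1}{\left(-9 + 83\right) 12 + \left(-1005 + 3840\right)} = \frac{1}{74 \cdot 12 + 2835} = \frac{1}{888 + 2835} = \frac{1}{3723}$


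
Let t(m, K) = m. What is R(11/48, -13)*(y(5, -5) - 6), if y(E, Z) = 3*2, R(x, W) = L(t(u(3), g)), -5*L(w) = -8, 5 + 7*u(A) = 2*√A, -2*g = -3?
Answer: 0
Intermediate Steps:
g = 3/2 (g = -½*(-3) = 3/2 ≈ 1.5000)
u(A) = -5/7 + 2*√A/7 (u(A) = -5/7 + (2*√A)/7 = -5/7 + 2*√A/7)
L(w) = 8/5 (L(w) = -⅕*(-8) = 8/5)
R(x, W) = 8/5
y(E, Z) = 6
R(11/48, -13)*(y(5, -5) - 6) = 8*(6 - 6)/5 = (8/5)*0 = 0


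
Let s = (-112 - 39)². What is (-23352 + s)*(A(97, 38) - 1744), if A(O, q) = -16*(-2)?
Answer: 943312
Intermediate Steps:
A(O, q) = 32
s = 22801 (s = (-151)² = 22801)
(-23352 + s)*(A(97, 38) - 1744) = (-23352 + 22801)*(32 - 1744) = -551*(-1712) = 943312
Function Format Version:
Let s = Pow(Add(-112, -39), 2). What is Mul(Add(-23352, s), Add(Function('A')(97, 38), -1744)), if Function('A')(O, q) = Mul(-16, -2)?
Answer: 943312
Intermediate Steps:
Function('A')(O, q) = 32
s = 22801 (s = Pow(-151, 2) = 22801)
Mul(Add(-23352, s), Add(Function('A')(97, 38), -1744)) = Mul(Add(-23352, 22801), Add(32, -1744)) = Mul(-551, -1712) = 943312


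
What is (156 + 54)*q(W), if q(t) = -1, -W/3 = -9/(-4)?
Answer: -210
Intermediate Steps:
W = -27/4 (W = -(-27)/(-4) = -(-27)*(-1)/4 = -3*9/4 = -27/4 ≈ -6.7500)
(156 + 54)*q(W) = (156 + 54)*(-1) = 210*(-1) = -210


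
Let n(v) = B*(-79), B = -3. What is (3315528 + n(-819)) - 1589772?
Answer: 1725993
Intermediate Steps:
n(v) = 237 (n(v) = -3*(-79) = 237)
(3315528 + n(-819)) - 1589772 = (3315528 + 237) - 1589772 = 3315765 - 1589772 = 1725993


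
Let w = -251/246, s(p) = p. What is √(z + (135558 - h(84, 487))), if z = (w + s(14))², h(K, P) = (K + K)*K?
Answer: √7359621385/246 ≈ 348.73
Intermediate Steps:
h(K, P) = 2*K² (h(K, P) = (2*K)*K = 2*K²)
w = -251/246 (w = -251*1/246 = -251/246 ≈ -1.0203)
z = 10195249/60516 (z = (-251/246 + 14)² = (3193/246)² = 10195249/60516 ≈ 168.47)
√(z + (135558 - h(84, 487))) = √(10195249/60516 + (135558 - 2*84²)) = √(10195249/60516 + (135558 - 2*7056)) = √(10195249/60516 + (135558 - 1*14112)) = √(10195249/60516 + (135558 - 14112)) = √(10195249/60516 + 121446) = √(7359621385/60516) = √7359621385/246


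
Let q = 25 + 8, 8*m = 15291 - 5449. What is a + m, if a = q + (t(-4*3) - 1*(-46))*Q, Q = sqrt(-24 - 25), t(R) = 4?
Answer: 5053/4 + 350*I ≈ 1263.3 + 350.0*I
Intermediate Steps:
m = 4921/4 (m = (15291 - 5449)/8 = (1/8)*9842 = 4921/4 ≈ 1230.3)
q = 33
Q = 7*I (Q = sqrt(-49) = 7*I ≈ 7.0*I)
a = 33 + 350*I (a = 33 + (4 - 1*(-46))*(7*I) = 33 + (4 + 46)*(7*I) = 33 + 50*(7*I) = 33 + 350*I ≈ 33.0 + 350.0*I)
a + m = (33 + 350*I) + 4921/4 = 5053/4 + 350*I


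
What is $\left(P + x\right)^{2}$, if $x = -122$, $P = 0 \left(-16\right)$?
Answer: $14884$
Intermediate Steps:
$P = 0$
$\left(P + x\right)^{2} = \left(0 - 122\right)^{2} = \left(-122\right)^{2} = 14884$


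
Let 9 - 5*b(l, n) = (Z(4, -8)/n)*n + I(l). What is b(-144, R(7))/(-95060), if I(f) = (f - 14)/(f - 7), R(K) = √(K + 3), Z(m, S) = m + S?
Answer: -361/14354060 ≈ -2.5150e-5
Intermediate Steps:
Z(m, S) = S + m
R(K) = √(3 + K)
I(f) = (-14 + f)/(-7 + f)
b(l, n) = 13/5 - (-14 + l)/(5*(-7 + l)) (b(l, n) = 9/5 - (((-8 + 4)/n)*n + (-14 + l)/(-7 + l))/5 = 9/5 - ((-4/n)*n + (-14 + l)/(-7 + l))/5 = 9/5 - (-4 + (-14 + l)/(-7 + l))/5 = 9/5 + (⅘ - (-14 + l)/(5*(-7 + l))) = 13/5 - (-14 + l)/(5*(-7 + l)))
b(-144, R(7))/(-95060) = ((-77 + 12*(-144))/(5*(-7 - 144)))/(-95060) = ((⅕)*(-77 - 1728)/(-151))*(-1/95060) = ((⅕)*(-1/151)*(-1805))*(-1/95060) = (361/151)*(-1/95060) = -361/14354060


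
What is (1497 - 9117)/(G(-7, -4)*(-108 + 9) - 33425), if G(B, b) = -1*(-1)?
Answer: 1905/8381 ≈ 0.22730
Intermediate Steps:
G(B, b) = 1
(1497 - 9117)/(G(-7, -4)*(-108 + 9) - 33425) = (1497 - 9117)/(1*(-108 + 9) - 33425) = -7620/(1*(-99) - 33425) = -7620/(-99 - 33425) = -7620/(-33524) = -7620*(-1/33524) = 1905/8381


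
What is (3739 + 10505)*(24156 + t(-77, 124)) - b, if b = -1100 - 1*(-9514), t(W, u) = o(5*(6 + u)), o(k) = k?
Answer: 353328250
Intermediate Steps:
t(W, u) = 30 + 5*u (t(W, u) = 5*(6 + u) = 30 + 5*u)
b = 8414 (b = -1100 + 9514 = 8414)
(3739 + 10505)*(24156 + t(-77, 124)) - b = (3739 + 10505)*(24156 + (30 + 5*124)) - 1*8414 = 14244*(24156 + (30 + 620)) - 8414 = 14244*(24156 + 650) - 8414 = 14244*24806 - 8414 = 353336664 - 8414 = 353328250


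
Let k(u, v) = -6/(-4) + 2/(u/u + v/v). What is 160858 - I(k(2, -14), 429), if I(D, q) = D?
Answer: 321711/2 ≈ 1.6086e+5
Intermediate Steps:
k(u, v) = 5/2 (k(u, v) = -6*(-¼) + 2/(1 + 1) = 3/2 + 2/2 = 3/2 + 2*(½) = 3/2 + 1 = 5/2)
160858 - I(k(2, -14), 429) = 160858 - 1*5/2 = 160858 - 5/2 = 321711/2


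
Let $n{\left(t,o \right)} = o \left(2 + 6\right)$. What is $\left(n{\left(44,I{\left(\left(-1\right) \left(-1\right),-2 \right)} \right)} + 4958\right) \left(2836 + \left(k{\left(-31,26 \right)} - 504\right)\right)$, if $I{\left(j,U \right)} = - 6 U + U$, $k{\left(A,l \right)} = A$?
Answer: $11592438$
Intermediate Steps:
$I{\left(j,U \right)} = - 5 U$
$n{\left(t,o \right)} = 8 o$ ($n{\left(t,o \right)} = o 8 = 8 o$)
$\left(n{\left(44,I{\left(\left(-1\right) \left(-1\right),-2 \right)} \right)} + 4958\right) \left(2836 + \left(k{\left(-31,26 \right)} - 504\right)\right) = \left(8 \left(\left(-5\right) \left(-2\right)\right) + 4958\right) \left(2836 - 535\right) = \left(8 \cdot 10 + 4958\right) \left(2836 - 535\right) = \left(80 + 4958\right) \left(2836 - 535\right) = 5038 \cdot 2301 = 11592438$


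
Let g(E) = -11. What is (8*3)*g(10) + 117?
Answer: -147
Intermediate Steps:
(8*3)*g(10) + 117 = (8*3)*(-11) + 117 = 24*(-11) + 117 = -264 + 117 = -147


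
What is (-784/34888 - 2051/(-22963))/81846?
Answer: 136613/167269243122 ≈ 8.1673e-7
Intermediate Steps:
(-784/34888 - 2051/(-22963))/81846 = (-784*1/34888 - 2051*(-1/22963))*(1/81846) = (-2/89 + 2051/22963)*(1/81846) = (136613/2043707)*(1/81846) = 136613/167269243122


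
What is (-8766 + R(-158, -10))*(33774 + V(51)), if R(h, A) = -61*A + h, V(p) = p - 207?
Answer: -279500052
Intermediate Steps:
V(p) = -207 + p
R(h, A) = h - 61*A
(-8766 + R(-158, -10))*(33774 + V(51)) = (-8766 + (-158 - 61*(-10)))*(33774 + (-207 + 51)) = (-8766 + (-158 + 610))*(33774 - 156) = (-8766 + 452)*33618 = -8314*33618 = -279500052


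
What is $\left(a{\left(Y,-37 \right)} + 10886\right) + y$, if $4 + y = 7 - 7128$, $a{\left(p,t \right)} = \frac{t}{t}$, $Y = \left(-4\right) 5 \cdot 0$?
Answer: $3762$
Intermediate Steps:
$Y = 0$ ($Y = \left(-20\right) 0 = 0$)
$a{\left(p,t \right)} = 1$
$y = -7125$ ($y = -4 + \left(7 - 7128\right) = -4 - 7121 = -7125$)
$\left(a{\left(Y,-37 \right)} + 10886\right) + y = \left(1 + 10886\right) - 7125 = 10887 - 7125 = 3762$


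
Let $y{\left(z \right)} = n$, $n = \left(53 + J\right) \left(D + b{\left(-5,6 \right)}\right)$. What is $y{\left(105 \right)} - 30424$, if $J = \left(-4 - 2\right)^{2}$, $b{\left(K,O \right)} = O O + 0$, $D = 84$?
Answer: $-19744$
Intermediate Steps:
$b{\left(K,O \right)} = O^{2}$ ($b{\left(K,O \right)} = O^{2} + 0 = O^{2}$)
$J = 36$ ($J = \left(-6\right)^{2} = 36$)
$n = 10680$ ($n = \left(53 + 36\right) \left(84 + 6^{2}\right) = 89 \left(84 + 36\right) = 89 \cdot 120 = 10680$)
$y{\left(z \right)} = 10680$
$y{\left(105 \right)} - 30424 = 10680 - 30424 = -19744$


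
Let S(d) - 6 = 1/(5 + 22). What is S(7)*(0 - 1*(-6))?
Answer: 326/9 ≈ 36.222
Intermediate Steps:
S(d) = 163/27 (S(d) = 6 + 1/(5 + 22) = 6 + 1/27 = 163/27)
S(7)*(0 - 1*(-6)) = 163*(0 - 1*(-6))/27 = 163*(0 + 6)/27 = (163/27)*6 = 326/9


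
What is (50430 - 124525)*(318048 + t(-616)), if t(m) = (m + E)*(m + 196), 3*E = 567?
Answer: -36853963860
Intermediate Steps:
E = 189 (E = (1/3)*567 = 189)
t(m) = (189 + m)*(196 + m) (t(m) = (m + 189)*(m + 196) = (189 + m)*(196 + m))
(50430 - 124525)*(318048 + t(-616)) = (50430 - 124525)*(318048 + (37044 + (-616)**2 + 385*(-616))) = -74095*(318048 + (37044 + 379456 - 237160)) = -74095*(318048 + 179340) = -74095*497388 = -36853963860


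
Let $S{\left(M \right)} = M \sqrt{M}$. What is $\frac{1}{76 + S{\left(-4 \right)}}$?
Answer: $\frac{19}{1460} + \frac{i}{730} \approx 0.013014 + 0.0013699 i$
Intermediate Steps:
$S{\left(M \right)} = M^{\frac{3}{2}}$
$\frac{1}{76 + S{\left(-4 \right)}} = \frac{1}{76 + \left(-4\right)^{\frac{3}{2}}} = \frac{1}{76 - 8 i} = \frac{76 + 8 i}{5840}$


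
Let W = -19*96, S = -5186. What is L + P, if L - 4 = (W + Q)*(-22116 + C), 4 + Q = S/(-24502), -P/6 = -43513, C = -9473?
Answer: 710546826997/12251 ≈ 5.7999e+7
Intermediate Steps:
P = 261078 (P = -6*(-43513) = 261078)
W = -1824
Q = -46411/12251 (Q = -4 - 5186/(-24502) = -4 - 5186*(-1/24502) = -4 + 2593/12251 = -46411/12251 ≈ -3.7883)
L = 707348360419/12251 (L = 4 + (-1824 - 46411/12251)*(-22116 - 9473) = 4 - 22392235/12251*(-31589) = 4 + 707348311415/12251 = 707348360419/12251 ≈ 5.7738e+7)
L + P = 707348360419/12251 + 261078 = 710546826997/12251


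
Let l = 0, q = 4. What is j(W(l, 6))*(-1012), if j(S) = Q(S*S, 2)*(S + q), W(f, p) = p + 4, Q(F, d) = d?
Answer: -28336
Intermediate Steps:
W(f, p) = 4 + p
j(S) = 8 + 2*S (j(S) = 2*(S + 4) = 2*(4 + S) = 8 + 2*S)
j(W(l, 6))*(-1012) = (8 + 2*(4 + 6))*(-1012) = (8 + 2*10)*(-1012) = (8 + 20)*(-1012) = 28*(-1012) = -28336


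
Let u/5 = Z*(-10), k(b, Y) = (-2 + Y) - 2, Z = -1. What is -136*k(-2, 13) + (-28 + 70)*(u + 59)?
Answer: 3354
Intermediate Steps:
k(b, Y) = -4 + Y
u = 50 (u = 5*(-1*(-10)) = 5*10 = 50)
-136*k(-2, 13) + (-28 + 70)*(u + 59) = -136*(-4 + 13) + (-28 + 70)*(50 + 59) = -136*9 + 42*109 = -1224 + 4578 = 3354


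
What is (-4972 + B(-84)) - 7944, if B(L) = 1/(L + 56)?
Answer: -361649/28 ≈ -12916.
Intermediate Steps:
B(L) = 1/(56 + L)
(-4972 + B(-84)) - 7944 = (-4972 + 1/(56 - 84)) - 7944 = (-4972 + 1/(-28)) - 7944 = (-4972 - 1/28) - 7944 = -139217/28 - 7944 = -361649/28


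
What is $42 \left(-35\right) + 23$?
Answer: $-1447$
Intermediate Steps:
$42 \left(-35\right) + 23 = -1470 + 23 = -1447$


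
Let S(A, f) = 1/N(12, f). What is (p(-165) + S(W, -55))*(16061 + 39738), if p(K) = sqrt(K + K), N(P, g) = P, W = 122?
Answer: 55799/12 + 55799*I*sqrt(330) ≈ 4649.9 + 1.0136e+6*I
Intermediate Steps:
p(K) = sqrt(2)*sqrt(K) (p(K) = sqrt(2*K) = sqrt(2)*sqrt(K))
S(A, f) = 1/12
(p(-165) + S(W, -55))*(16061 + 39738) = (sqrt(2)*sqrt(-165) + 1/12)*(16061 + 39738) = (sqrt(2)*(I*sqrt(165)) + 1/12)*55799 = (I*sqrt(330) + 1/12)*55799 = (1/12 + I*sqrt(330))*55799 = 55799/12 + 55799*I*sqrt(330)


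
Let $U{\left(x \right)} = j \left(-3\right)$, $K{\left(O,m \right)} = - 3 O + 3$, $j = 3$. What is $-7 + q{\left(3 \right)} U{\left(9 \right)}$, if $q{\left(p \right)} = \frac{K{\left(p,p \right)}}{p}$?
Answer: $11$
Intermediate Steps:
$K{\left(O,m \right)} = 3 - 3 O$
$U{\left(x \right)} = -9$ ($U{\left(x \right)} = 3 \left(-3\right) = -9$)
$q{\left(p \right)} = \frac{3 - 3 p}{p}$
$-7 + q{\left(3 \right)} U{\left(9 \right)} = -7 + \left(-3 + \frac{3}{3}\right) \left(-9\right) = -7 + \left(-3 + 3 \cdot \frac{1}{3}\right) \left(-9\right) = -7 + \left(-3 + 1\right) \left(-9\right) = -7 - -18 = -7 + 18 = 11$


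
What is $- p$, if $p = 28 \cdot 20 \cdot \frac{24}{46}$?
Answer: $- \frac{6720}{23} \approx -292.17$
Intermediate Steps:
$p = \frac{6720}{23}$ ($p = 560 \cdot 24 \cdot \frac{1}{46} = 560 \cdot \frac{12}{23} = \frac{6720}{23} \approx 292.17$)
$- p = \left(-1\right) \frac{6720}{23} = - \frac{6720}{23}$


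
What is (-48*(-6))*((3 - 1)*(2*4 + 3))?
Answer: 6336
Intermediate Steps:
(-48*(-6))*((3 - 1)*(2*4 + 3)) = 288*(2*(8 + 3)) = 288*(2*11) = 288*22 = 6336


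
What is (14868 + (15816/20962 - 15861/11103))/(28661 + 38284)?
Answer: 576706265569/2596808667045 ≈ 0.22208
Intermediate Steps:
(14868 + (15816/20962 - 15861/11103))/(28661 + 38284) = (14868 + (15816*(1/20962) - 15861*1/11103))/66945 = (14868 + (7908/10481 - 5287/3701))*(1/66945) = (14868 - 26145539/38790181)*(1/66945) = (576706265569/38790181)*(1/66945) = 576706265569/2596808667045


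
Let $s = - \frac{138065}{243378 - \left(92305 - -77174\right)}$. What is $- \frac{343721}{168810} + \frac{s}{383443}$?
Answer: $- \frac{190974906118097}{93792339590670} \approx -2.0361$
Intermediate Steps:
$s = - \frac{138065}{73899}$ ($s = - \frac{138065}{243378 - \left(92305 + 77174\right)} = - \frac{138065}{243378 - 169479} = - \frac{138065}{73899} \approx -1.8683$)
$- \frac{343721}{168810} + \frac{s}{383443} = - \frac{343721}{168810} - \frac{138065}{73899 \cdot 383443} = \left(-343721\right) \frac{1}{168810} - \frac{138065}{28336054257} = - \frac{343721}{168810} - \frac{138065}{28336054257} = - \frac{190974906118097}{93792339590670}$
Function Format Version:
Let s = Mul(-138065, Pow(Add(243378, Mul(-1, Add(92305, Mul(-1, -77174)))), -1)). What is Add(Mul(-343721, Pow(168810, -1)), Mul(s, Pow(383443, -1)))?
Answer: Rational(-190974906118097, 93792339590670) ≈ -2.0361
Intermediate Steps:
s = Rational(-138065, 73899) (s = Mul(-138065, Pow(Add(243378, Mul(-1, Add(92305, 77174))), -1)) = Mul(-138065, Pow(Add(243378, Mul(-1, 169479)), -1)) = Mul(-138065, Pow(Add(243378, -169479), -1)) = Mul(-138065, Pow(73899, -1)) = Mul(-138065, Rational(1, 73899)) = Rational(-138065, 73899) ≈ -1.8683)
Add(Mul(-343721, Pow(168810, -1)), Mul(s, Pow(383443, -1))) = Add(Mul(-343721, Pow(168810, -1)), Mul(Rational(-138065, 73899), Pow(383443, -1))) = Add(Mul(-343721, Rational(1, 168810)), Mul(Rational(-138065, 73899), Rational(1, 383443))) = Add(Rational(-343721, 168810), Rational(-138065, 28336054257)) = Rational(-190974906118097, 93792339590670)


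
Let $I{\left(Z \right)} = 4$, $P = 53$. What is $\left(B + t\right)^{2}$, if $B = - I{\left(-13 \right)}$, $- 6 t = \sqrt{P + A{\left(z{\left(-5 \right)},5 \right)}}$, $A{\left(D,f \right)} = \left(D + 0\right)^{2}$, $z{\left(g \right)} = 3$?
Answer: $\frac{\left(24 + \sqrt{62}\right)^{2}}{36} \approx 28.221$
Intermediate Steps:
$A{\left(D,f \right)} = D^{2}$
$t = - \frac{\sqrt{62}}{6}$ ($t = - \frac{\sqrt{53 + 3^{2}}}{6} = - \frac{\sqrt{53 + 9}}{6} = - \frac{\sqrt{62}}{6} \approx -1.3123$)
$B = -4$ ($B = \left(-1\right) 4 = -4$)
$\left(B + t\right)^{2} = \left(-4 - \frac{\sqrt{62}}{6}\right)^{2}$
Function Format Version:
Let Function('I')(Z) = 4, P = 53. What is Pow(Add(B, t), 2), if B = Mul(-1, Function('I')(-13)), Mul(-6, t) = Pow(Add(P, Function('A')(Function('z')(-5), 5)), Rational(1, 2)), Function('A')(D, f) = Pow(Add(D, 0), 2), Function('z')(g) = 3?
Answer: Mul(Rational(1, 36), Pow(Add(24, Pow(62, Rational(1, 2))), 2)) ≈ 28.221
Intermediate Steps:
Function('A')(D, f) = Pow(D, 2)
t = Mul(Rational(-1, 6), Pow(62, Rational(1, 2))) (t = Mul(Rational(-1, 6), Pow(Add(53, Pow(3, 2)), Rational(1, 2))) = Mul(Rational(-1, 6), Pow(Add(53, 9), Rational(1, 2))) = Mul(Rational(-1, 6), Pow(62, Rational(1, 2))) ≈ -1.3123)
B = -4 (B = Mul(-1, 4) = -4)
Pow(Add(B, t), 2) = Pow(Add(-4, Mul(Rational(-1, 6), Pow(62, Rational(1, 2)))), 2)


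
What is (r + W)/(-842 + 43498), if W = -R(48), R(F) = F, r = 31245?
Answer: 31197/42656 ≈ 0.73136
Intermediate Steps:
W = -48 (W = -1*48 = -48)
(r + W)/(-842 + 43498) = (31245 - 48)/(-842 + 43498) = 31197/42656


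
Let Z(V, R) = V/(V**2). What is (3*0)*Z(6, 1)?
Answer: 0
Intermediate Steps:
Z(V, R) = 1/V (Z(V, R) = V/V**2 = 1/V)
(3*0)*Z(6, 1) = (3*0)/6 = 0*(1/6) = 0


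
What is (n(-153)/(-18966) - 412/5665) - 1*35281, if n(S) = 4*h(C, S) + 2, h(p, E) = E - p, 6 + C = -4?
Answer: -6133785674/173855 ≈ -35281.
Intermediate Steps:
C = -10 (C = -6 - 4 = -10)
n(S) = 42 + 4*S (n(S) = 4*(S - 1*(-10)) + 2 = 4*(S + 10) + 2 = 4*(10 + S) + 2 = (40 + 4*S) + 2 = 42 + 4*S)
(n(-153)/(-18966) - 412/5665) - 1*35281 = ((42 + 4*(-153))/(-18966) - 412/5665) - 1*35281 = ((42 - 612)*(-1/18966) - 412*1/5665) - 35281 = (-570*(-1/18966) - 4/55) - 35281 = (95/3161 - 4/55) - 35281 = -7419/173855 - 35281 = -6133785674/173855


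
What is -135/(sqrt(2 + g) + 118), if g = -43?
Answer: -1062/931 + 9*I*sqrt(41)/931 ≈ -1.1407 + 0.061899*I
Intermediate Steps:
-135/(sqrt(2 + g) + 118) = -135/(sqrt(2 - 43) + 118) = -135/(sqrt(-41) + 118) = -135/(I*sqrt(41) + 118) = -135/(118 + I*sqrt(41))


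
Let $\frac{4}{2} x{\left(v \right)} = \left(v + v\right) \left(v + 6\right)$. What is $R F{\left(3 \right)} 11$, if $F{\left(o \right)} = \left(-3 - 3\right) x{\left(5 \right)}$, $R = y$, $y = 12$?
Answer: $-43560$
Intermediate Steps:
$R = 12$
$x{\left(v \right)} = v \left(6 + v\right)$ ($x{\left(v \right)} = \frac{\left(v + v\right) \left(v + 6\right)}{2} = \frac{2 v \left(6 + v\right)}{2} = v \left(6 + v\right)$)
$F{\left(o \right)} = -330$ ($F{\left(o \right)} = \left(-3 - 3\right) 5 \left(6 + 5\right) = - 6 \cdot 5 \cdot 11 = \left(-6\right) 55 = -330$)
$R F{\left(3 \right)} 11 = 12 \left(-330\right) 11 = \left(-3960\right) 11 = -43560$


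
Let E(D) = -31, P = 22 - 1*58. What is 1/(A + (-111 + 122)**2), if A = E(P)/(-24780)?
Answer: 24780/2998411 ≈ 0.0082644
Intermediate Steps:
P = -36 (P = 22 - 58 = -36)
A = 31/24780 (A = -31/(-24780) = -31*(-1/24780) = 31/24780 ≈ 0.0012510)
1/(A + (-111 + 122)**2) = 1/(31/24780 + (-111 + 122)**2) = 1/(31/24780 + 11**2) = 1/(31/24780 + 121) = 1/(2998411/24780) = 24780/2998411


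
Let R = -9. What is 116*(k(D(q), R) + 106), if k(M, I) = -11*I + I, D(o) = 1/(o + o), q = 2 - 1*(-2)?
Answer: 22736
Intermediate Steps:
q = 4 (q = 2 + 2 = 4)
D(o) = 1/(2*o)
k(M, I) = -10*I
116*(k(D(q), R) + 106) = 116*(-10*(-9) + 106) = 116*(90 + 106) = 116*196 = 22736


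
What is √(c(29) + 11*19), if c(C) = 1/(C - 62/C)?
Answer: 2*√31713090/779 ≈ 14.458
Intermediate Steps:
√(c(29) + 11*19) = √(29/(-62 + 29²) + 11*19) = √(29/(-62 + 841) + 209) = √(29/779 + 209) = √(162840/779) = 2*√31713090/779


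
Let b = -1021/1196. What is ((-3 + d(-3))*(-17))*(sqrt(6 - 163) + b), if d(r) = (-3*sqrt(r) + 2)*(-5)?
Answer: -17*(13 - 15*I*sqrt(3))*(1021 - 1196*I*sqrt(157))/1196 ≈ 5345.5 + 3146.2*I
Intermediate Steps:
b = -1021/1196 (b = -1021*1/1196 = -1021/1196 ≈ -0.85368)
d(r) = -10 + 15*sqrt(r) (d(r) = (2 - 3*sqrt(r))*(-5) = -10 + 15*sqrt(r))
((-3 + d(-3))*(-17))*(sqrt(6 - 163) + b) = ((-3 + (-10 + 15*sqrt(-3)))*(-17))*(sqrt(6 - 163) - 1021/1196) = ((-3 + (-10 + 15*(I*sqrt(3))))*(-17))*(sqrt(-157) - 1021/1196) = ((-3 + (-10 + 15*I*sqrt(3)))*(-17))*(I*sqrt(157) - 1021/1196) = ((-13 + 15*I*sqrt(3))*(-17))*(-1021/1196 + I*sqrt(157)) = (221 - 255*I*sqrt(3))*(-1021/1196 + I*sqrt(157))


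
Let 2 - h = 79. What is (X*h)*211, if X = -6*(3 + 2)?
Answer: 487410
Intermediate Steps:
X = -30 (X = -6*5 = -30)
h = -77 (h = 2 - 1*79 = 2 - 79 = -77)
(X*h)*211 = -30*(-77)*211 = 2310*211 = 487410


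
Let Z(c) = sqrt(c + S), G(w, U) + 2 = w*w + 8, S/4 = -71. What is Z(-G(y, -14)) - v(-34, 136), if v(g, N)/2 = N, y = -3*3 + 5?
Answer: -272 + 3*I*sqrt(34) ≈ -272.0 + 17.493*I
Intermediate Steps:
S = -284 (S = 4*(-71) = -284)
y = -4 (y = -9 + 5 = -4)
v(g, N) = 2*N
G(w, U) = 6 + w**2 (G(w, U) = -2 + (w*w + 8) = -2 + (w**2 + 8) = -2 + (8 + w**2) = 6 + w**2)
Z(c) = sqrt(-284 + c) (Z(c) = sqrt(c - 284) = sqrt(-284 + c))
Z(-G(y, -14)) - v(-34, 136) = sqrt(-284 - (6 + (-4)**2)) - 2*136 = sqrt(-284 - (6 + 16)) - 1*272 = sqrt(-284 - 1*22) - 272 = sqrt(-284 - 22) - 272 = sqrt(-306) - 272 = 3*I*sqrt(34) - 272 = -272 + 3*I*sqrt(34)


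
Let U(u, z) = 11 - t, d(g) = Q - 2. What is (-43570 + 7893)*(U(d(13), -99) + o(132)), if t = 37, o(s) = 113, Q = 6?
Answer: -3103899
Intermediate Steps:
d(g) = 4 (d(g) = 6 - 2 = 4)
U(u, z) = -26 (U(u, z) = 11 - 1*37 = 11 - 37 = -26)
(-43570 + 7893)*(U(d(13), -99) + o(132)) = (-43570 + 7893)*(-26 + 113) = -35677*87 = -3103899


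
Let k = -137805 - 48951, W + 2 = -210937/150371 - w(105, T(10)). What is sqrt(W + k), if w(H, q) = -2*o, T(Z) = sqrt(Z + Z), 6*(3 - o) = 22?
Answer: I*sqrt(38006358645141237)/451113 ≈ 432.16*I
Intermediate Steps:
o = -2/3 (o = 3 - 1/6*22 = 3 - 11/3 = -2/3 ≈ -0.66667)
T(Z) = sqrt(2)*sqrt(Z) (T(Z) = sqrt(2*Z) = sqrt(2)*sqrt(Z))
w(H, q) = 4/3 (w(H, q) = -2*(-2/3) = 4/3)
W = -2136521/451113 (W = -2 + (-210937/150371 - 1*4/3) = -2 + (-210937*1/150371 - 4/3) = -2 + (-210937/150371 - 4/3) = -2 - 1234295/451113 = -2136521/451113 ≈ -4.7361)
k = -186756
sqrt(W + k) = sqrt(-2136521/451113 - 186756) = sqrt(-84250195949/451113) = I*sqrt(38006358645141237)/451113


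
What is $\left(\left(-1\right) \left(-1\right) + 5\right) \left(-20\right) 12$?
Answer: $-1440$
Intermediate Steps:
$\left(\left(-1\right) \left(-1\right) + 5\right) \left(-20\right) 12 = \left(1 + 5\right) \left(-20\right) 12 = 6 \left(-20\right) 12 = \left(-120\right) 12 = -1440$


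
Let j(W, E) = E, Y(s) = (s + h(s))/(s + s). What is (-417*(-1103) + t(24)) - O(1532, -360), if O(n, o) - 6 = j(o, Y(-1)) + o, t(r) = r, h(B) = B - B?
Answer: 920657/2 ≈ 4.6033e+5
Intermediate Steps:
h(B) = 0
Y(s) = ½ (Y(s) = (s + 0)/(s + s) = s/((2*s)) = s*(1/(2*s)) = ½)
O(n, o) = 13/2 + o (O(n, o) = 6 + (½ + o) = 13/2 + o)
(-417*(-1103) + t(24)) - O(1532, -360) = (-417*(-1103) + 24) - (13/2 - 360) = (459951 + 24) - 1*(-707/2) = 459975 + 707/2 = 920657/2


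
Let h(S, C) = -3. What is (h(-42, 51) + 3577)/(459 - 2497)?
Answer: -1787/1019 ≈ -1.7537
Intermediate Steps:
(h(-42, 51) + 3577)/(459 - 2497) = (-3 + 3577)/(459 - 2497) = 3574/(-2038) = 3574*(-1/2038) = -1787/1019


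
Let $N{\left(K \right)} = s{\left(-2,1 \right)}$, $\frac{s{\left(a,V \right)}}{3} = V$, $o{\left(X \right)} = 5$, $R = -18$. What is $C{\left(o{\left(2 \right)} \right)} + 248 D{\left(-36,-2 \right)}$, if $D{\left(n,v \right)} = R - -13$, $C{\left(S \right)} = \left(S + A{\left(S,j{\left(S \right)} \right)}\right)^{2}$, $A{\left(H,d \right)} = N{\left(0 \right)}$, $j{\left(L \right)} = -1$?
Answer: $-1176$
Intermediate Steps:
$s{\left(a,V \right)} = 3 V$
$N{\left(K \right)} = 3$ ($N{\left(K \right)} = 3 \cdot 1 = 3$)
$A{\left(H,d \right)} = 3$
$C{\left(S \right)} = \left(3 + S\right)^{2}$ ($C{\left(S \right)} = \left(S + 3\right)^{2} = \left(3 + S\right)^{2}$)
$D{\left(n,v \right)} = -5$ ($D{\left(n,v \right)} = -18 - -13 = -18 + 13 = -5$)
$C{\left(o{\left(2 \right)} \right)} + 248 D{\left(-36,-2 \right)} = \left(3 + 5\right)^{2} + 248 \left(-5\right) = 8^{2} - 1240 = 64 - 1240 = -1176$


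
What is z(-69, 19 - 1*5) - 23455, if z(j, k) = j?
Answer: -23524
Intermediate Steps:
z(-69, 19 - 1*5) - 23455 = -69 - 23455 = -23524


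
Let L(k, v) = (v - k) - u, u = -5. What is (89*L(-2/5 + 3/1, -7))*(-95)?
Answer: 38893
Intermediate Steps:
L(k, v) = 5 + v - k (L(k, v) = (v - k) - 1*(-5) = (v - k) + 5 = 5 + v - k)
(89*L(-2/5 + 3/1, -7))*(-95) = (89*(5 - 7 - (-2/5 + 3/1)))*(-95) = (89*(5 - 7 - (-2*⅕ + 3*1)))*(-95) = (89*(5 - 7 - (-⅖ + 3)))*(-95) = (89*(5 - 7 - 1*13/5))*(-95) = (89*(5 - 7 - 13/5))*(-95) = (89*(-23/5))*(-95) = -2047/5*(-95) = 38893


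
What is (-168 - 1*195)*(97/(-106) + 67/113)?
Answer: 1400817/11978 ≈ 116.95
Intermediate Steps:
(-168 - 1*195)*(97/(-106) + 67/113) = (-168 - 195)*(97*(-1/106) + 67*(1/113)) = -363*(-97/106 + 67/113) = -363*(-3859/11978) = 1400817/11978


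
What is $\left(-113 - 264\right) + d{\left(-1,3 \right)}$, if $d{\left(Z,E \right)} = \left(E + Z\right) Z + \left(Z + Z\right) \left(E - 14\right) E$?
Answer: $-313$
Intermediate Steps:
$d{\left(Z,E \right)} = Z \left(E + Z\right) + 2 E Z \left(-14 + E\right)$ ($d{\left(Z,E \right)} = Z \left(E + Z\right) + 2 Z \left(-14 + E\right) E = Z \left(E + Z\right) + 2 E Z \left(-14 + E\right)$)
$\left(-113 - 264\right) + d{\left(-1,3 \right)} = \left(-113 - 264\right) - \left(-1 - 81 + 2 \cdot 3^{2}\right) = -377 - \left(-1 - 81 + 2 \cdot 9\right) = -377 - \left(-1 - 81 + 18\right) = -377 - -64 = -377 + 64 = -313$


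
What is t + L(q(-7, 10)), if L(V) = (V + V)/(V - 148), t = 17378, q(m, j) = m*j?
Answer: 1894272/109 ≈ 17379.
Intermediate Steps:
q(m, j) = j*m
L(V) = 2*V/(-148 + V) (L(V) = (2*V)/(-148 + V) = 2*V/(-148 + V))
t + L(q(-7, 10)) = 17378 + 2*(10*(-7))/(-148 + 10*(-7)) = 17378 + 2*(-70)/(-148 - 70) = 17378 + 2*(-70)/(-218) = 17378 + 2*(-70)*(-1/218) = 17378 + 70/109 = 1894272/109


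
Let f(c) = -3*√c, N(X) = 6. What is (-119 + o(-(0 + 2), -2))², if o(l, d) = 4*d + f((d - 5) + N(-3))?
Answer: 16120 + 762*I ≈ 16120.0 + 762.0*I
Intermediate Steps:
o(l, d) = -3*√(1 + d) + 4*d (o(l, d) = 4*d - 3*√((d - 5) + 6) = 4*d - 3*√((-5 + d) + 6) = 4*d - 3*√(1 + d) = -3*√(1 + d) + 4*d)
(-119 + o(-(0 + 2), -2))² = (-119 + (-3*√(1 - 2) + 4*(-2)))² = (-119 + (-3*I - 8))² = (-119 + (-8 - 3*I))² = (-127 - 3*I)²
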